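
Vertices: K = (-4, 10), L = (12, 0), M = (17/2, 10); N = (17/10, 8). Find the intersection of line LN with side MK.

Barycentric coordinates of N with respect to KLM: (3/5, 1/5, 1/5).
On side MK the L-coordinate is zero; dropping N's L-weight 1/5 and renormalizing the remaining 1/5 : 3/5 gives weights 1/4, 3/4 on M, K.
J = (1/4)·(17/2, 10) + (3/4)·(-4, 10) = (-7/8, 10).

(-7/8, 10)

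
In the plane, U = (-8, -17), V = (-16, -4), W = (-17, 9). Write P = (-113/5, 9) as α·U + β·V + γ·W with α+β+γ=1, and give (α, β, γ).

(-4/5, 8/5, 1/5)

Signed area of the reference triangle: [UVW] = ½·((-8)·(-4−9) + (-16)·(9−(-17)) + (-17)·(-17−(-4))) = ½·(104 − 416 + 221) = -91/2.
[PVW] = ½·((-113/5)·(-4−9) + (-16)·(9−9) + (-17)·(9−(-4))) = ½·(1469/5 + 0 − 221) = 182/5, so the U-coordinate is (182/5)/(-91/2) = -4/5.
[UPW] = ½·((-8)·(9−9) + (-113/5)·(9−(-17)) + (-17)·(-17−9)) = ½·(0 − 2938/5 + 442) = -364/5, so the V-coordinate is 8/5.
[UVP] = ½·((-8)·(-4−9) + (-16)·(9−(-17)) + (-113/5)·(-17−(-4))) = ½·(104 − 416 + 1469/5) = -91/10, so the W-coordinate is 1/5.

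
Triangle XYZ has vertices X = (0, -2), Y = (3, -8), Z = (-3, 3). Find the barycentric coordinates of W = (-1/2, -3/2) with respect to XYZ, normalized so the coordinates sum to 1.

(1/6, 1/3, 1/2)

Signed area of the reference triangle: [XYZ] = ½·(0·(-8−3) + 3·(3−(-2)) + (-3)·(-2−(-8))) = ½·(0 + 15 − 18) = -3/2.
[WYZ] = ½·((-1/2)·(-8−3) + 3·(3−(-3/2)) + (-3)·(-3/2−(-8))) = ½·(11/2 + 27/2 − 39/2) = -1/4, so the X-coordinate is (-1/4)/(-3/2) = 1/6.
[XWZ] = ½·(0·(-3/2−3) + (-1/2)·(3−(-2)) + (-3)·(-2−(-3/2))) = ½·(0 − 5/2 + 3/2) = -1/2, so the Y-coordinate is 1/3.
[XYW] = ½·(0·(-8−(-3/2)) + 3·(-3/2−(-2)) + (-1/2)·(-2−(-8))) = ½·(0 + 3/2 − 3) = -3/4, so the Z-coordinate is 1/2.
Check: 1/6 + 1/3 + 1/2 = 1.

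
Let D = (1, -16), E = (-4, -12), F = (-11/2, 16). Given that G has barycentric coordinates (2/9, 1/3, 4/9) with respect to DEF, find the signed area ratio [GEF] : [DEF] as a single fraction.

The signed ratio [GEF]/[DEF] equals the barycentric coordinate of G at vertex D, which is 2/9.

2/9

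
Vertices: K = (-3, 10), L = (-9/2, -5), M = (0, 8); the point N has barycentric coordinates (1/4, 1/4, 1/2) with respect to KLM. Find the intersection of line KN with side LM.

Line KN meets LM where the K-coordinate vanishes; zeroing N's K-weight and renormalizing leaves L, M-weights 1/4 : 1/2 → (1/3, 2/3).
So J = (1/3)·L + (2/3)·M = (-3/2, 11/3).

(-3/2, 11/3)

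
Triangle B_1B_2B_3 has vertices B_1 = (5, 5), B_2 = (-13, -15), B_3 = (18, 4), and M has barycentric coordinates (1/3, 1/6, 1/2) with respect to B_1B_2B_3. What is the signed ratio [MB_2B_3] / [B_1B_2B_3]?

The signed ratio [MB_2B_3]/[B_1B_2B_3] equals the barycentric coordinate of M at vertex B_1, which is 1/3.

1/3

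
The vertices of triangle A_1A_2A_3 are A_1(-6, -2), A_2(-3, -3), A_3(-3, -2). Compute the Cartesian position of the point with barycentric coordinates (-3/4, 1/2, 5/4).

(-3/4, -5/2)

P = (-3/4)·A_1 + (1/2)·A_2 + (5/4)·A_3.
x-coordinate: (-3/4)·(-6) + (1/2)·(-3) + (5/4)·(-3) = -3/4.
y-coordinate: (-3/4)·(-2) + (1/2)·(-3) + (5/4)·(-2) = -5/2.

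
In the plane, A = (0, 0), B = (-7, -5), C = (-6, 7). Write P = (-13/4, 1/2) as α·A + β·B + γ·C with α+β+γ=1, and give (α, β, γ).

Signed area of the reference triangle: [ABC] = ½·(0·(-5−7) + (-7)·(7−0) + (-6)·(0−(-5))) = ½·(0 − 49 − 30) = -79/2.
[PBC] = ½·((-13/4)·(-5−7) + (-7)·(7−(1/2)) + (-6)·(1/2−(-5))) = ½·(39 − 91/2 − 33) = -79/4, so the A-coordinate is (-79/4)/(-79/2) = 1/2.
[APC] = ½·(0·(1/2−7) + (-13/4)·(7−0) + (-6)·(0−(1/2))) = ½·(0 − 91/4 + 3) = -79/8, so the B-coordinate is 1/4.
[ABP] = ½·(0·(-5−(1/2)) + (-7)·(1/2−0) + (-13/4)·(0−(-5))) = ½·(0 − 7/2 − 65/4) = -79/8, so the C-coordinate is 1/4.
Check: 1/2 + 1/4 + 1/4 = 1.

(1/2, 1/4, 1/4)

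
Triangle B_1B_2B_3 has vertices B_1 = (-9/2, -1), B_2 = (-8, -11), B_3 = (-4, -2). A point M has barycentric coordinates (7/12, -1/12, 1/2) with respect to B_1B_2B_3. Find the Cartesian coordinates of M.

M = (7/12)·B_1 + (-1/12)·B_2 + (1/2)·B_3.
x-coordinate: (7/12)·(-9/2) + (-1/12)·(-8) + (1/2)·(-4) = -95/24.
y-coordinate: (7/12)·(-1) + (-1/12)·(-11) + (1/2)·(-2) = -2/3.

(-95/24, -2/3)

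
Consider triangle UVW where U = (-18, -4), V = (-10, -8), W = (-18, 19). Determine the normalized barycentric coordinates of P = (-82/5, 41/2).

Signed area of the reference triangle: [UVW] = ½·((-18)·(-8−19) + (-10)·(19−(-4)) + (-18)·(-4−(-8))) = ½·(486 − 230 − 72) = 92.
[PVW] = ½·((-82/5)·(-8−19) + (-10)·(19−(41/2)) + (-18)·(41/2−(-8))) = ½·(2214/5 + 15 − 513) = -138/5, so the U-coordinate is (-138/5)/92 = -3/10.
[UPW] = ½·((-18)·(41/2−19) + (-82/5)·(19−(-4)) + (-18)·(-4−(41/2))) = ½·(-27 − 1886/5 + 441) = 92/5, so the V-coordinate is 1/5.
[UVP] = ½·((-18)·(-8−(41/2)) + (-10)·(41/2−(-4)) + (-82/5)·(-4−(-8))) = ½·(513 − 245 − 328/5) = 506/5, so the W-coordinate is 11/10.
Check: -3/10 + 1/5 + 11/10 = 1.

(-3/10, 1/5, 11/10)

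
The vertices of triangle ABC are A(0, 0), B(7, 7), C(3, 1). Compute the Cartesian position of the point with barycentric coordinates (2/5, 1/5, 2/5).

(13/5, 9/5)

P = (2/5)·A + (1/5)·B + (2/5)·C.
x-coordinate: (2/5)·0 + (1/5)·7 + (2/5)·3 = 13/5.
y-coordinate: (2/5)·0 + (1/5)·7 + (2/5)·1 = 9/5.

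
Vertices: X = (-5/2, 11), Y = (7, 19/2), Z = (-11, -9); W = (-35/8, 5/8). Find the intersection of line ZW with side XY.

Barycentric coordinates of W with respect to XYZ: (1/4, 1/4, 1/2).
On side XY the Z-coordinate is zero; dropping W's Z-weight 1/2 and renormalizing the remaining 1/4 : 1/4 gives weights 1/2, 1/2 on X, Y.
V = (1/2)·(-5/2, 11) + (1/2)·(7, 19/2) = (9/4, 41/4).

(9/4, 41/4)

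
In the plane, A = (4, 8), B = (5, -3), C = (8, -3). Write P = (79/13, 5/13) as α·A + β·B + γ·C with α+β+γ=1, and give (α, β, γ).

(4/13, 3/13, 6/13)

Signed area of the reference triangle: [ABC] = ½·(4·(-3−(-3)) + 5·(-3−8) + 8·(8−(-3))) = ½·(0 − 55 + 88) = 33/2.
[PBC] = ½·((79/13)·(-3−(-3)) + 5·(-3−(5/13)) + 8·(5/13−(-3))) = ½·(0 − 220/13 + 352/13) = 66/13, so the A-coordinate is (66/13)/(33/2) = 4/13.
[APC] = ½·(4·(5/13−(-3)) + (79/13)·(-3−8) + 8·(8−(5/13))) = ½·(176/13 − 869/13 + 792/13) = 99/26, so the B-coordinate is 3/13.
[ABP] = ½·(4·(-3−(5/13)) + 5·(5/13−8) + (79/13)·(8−(-3))) = ½·(-176/13 − 495/13 + 869/13) = 99/13, so the C-coordinate is 6/13.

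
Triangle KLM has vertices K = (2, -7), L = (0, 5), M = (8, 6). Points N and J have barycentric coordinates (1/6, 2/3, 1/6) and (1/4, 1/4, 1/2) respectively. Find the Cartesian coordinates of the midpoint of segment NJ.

(37/12, 17/6)

Barycentric coordinates of the midpoint are the average: (5/24, 11/24, 1/3).
Converting: (5/24)·K + (11/24)·L + (1/3)·M = (37/12, 17/6).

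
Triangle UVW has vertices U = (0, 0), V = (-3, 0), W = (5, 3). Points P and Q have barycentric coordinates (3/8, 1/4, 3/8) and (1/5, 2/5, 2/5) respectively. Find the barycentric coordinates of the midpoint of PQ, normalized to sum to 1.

Since both coordinate triples sum to 1, the midpoint's barycentrics are the componentwise average.
(3/8+1/5)/2 = 23/80; similarly 13/40 and 31/80.

(23/80, 13/40, 31/80)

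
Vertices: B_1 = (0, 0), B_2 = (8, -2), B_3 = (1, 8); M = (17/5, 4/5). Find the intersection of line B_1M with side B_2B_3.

(17/3, 4/3)

Barycentric coordinates of M with respect to B_1B_2B_3: (2/5, 2/5, 1/5).
On side B_2B_3 the B_1-coordinate is zero; dropping M's B_1-weight 2/5 and renormalizing the remaining 2/5 : 1/5 gives weights 2/3, 1/3 on B_2, B_3.
N = (2/3)·(8, -2) + (1/3)·(1, 8) = (17/3, 4/3).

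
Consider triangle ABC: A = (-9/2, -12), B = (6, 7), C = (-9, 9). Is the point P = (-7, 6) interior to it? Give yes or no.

Barycentric coordinates of P: (41/306, 19/204, 473/612).
The three coordinates are positive, positive, positive; a point is interior exactly when all three are positive.

yes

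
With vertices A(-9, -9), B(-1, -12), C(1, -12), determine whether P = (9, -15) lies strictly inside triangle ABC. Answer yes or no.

no

Barycentric coordinates of P: (-1, 1, 1).
The three coordinates are negative, positive, positive; a point is interior exactly when all three are positive.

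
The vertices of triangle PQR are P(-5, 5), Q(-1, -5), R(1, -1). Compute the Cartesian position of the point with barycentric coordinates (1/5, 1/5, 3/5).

(-3/5, -3/5)

S = (1/5)·P + (1/5)·Q + (3/5)·R.
x-coordinate: (1/5)·(-5) + (1/5)·(-1) + (3/5)·1 = -3/5.
y-coordinate: (1/5)·5 + (1/5)·(-5) + (3/5)·(-1) = -3/5.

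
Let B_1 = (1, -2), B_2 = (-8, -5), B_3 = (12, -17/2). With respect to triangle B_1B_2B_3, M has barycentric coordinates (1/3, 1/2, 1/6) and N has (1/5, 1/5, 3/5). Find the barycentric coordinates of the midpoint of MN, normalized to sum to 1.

(4/15, 7/20, 23/60)

Since both coordinate triples sum to 1, the midpoint's barycentrics are the componentwise average.
(1/3+1/5)/2 = 4/15; similarly 7/20 and 23/60.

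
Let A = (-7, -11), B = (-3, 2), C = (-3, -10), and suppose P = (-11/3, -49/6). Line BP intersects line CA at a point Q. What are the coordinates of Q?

Barycentric coordinates of P with respect to ABC: (1/6, 1/6, 2/3).
On side CA the B-coordinate is zero; dropping P's B-weight 1/6 and renormalizing the remaining 2/3 : 1/6 gives weights 4/5, 1/5 on C, A.
Q = (4/5)·(-3, -10) + (1/5)·(-7, -11) = (-19/5, -51/5).

(-19/5, -51/5)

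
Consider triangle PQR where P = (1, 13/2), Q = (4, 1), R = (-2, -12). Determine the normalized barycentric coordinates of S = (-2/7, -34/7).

Signed area of the reference triangle: [PQR] = ½·(1·(1−(-12)) + 4·(-12−(13/2)) + (-2)·(13/2−1)) = ½·(13 − 74 − 11) = -36.
[SQR] = ½·((-2/7)·(1−(-12)) + 4·(-12−(-34/7)) + (-2)·(-34/7−1)) = ½·(-26/7 − 200/7 + 82/7) = -72/7, so the P-coordinate is (-72/7)/(-36) = 2/7.
[PSR] = ½·(1·(-34/7−(-12)) + (-2/7)·(-12−(13/2)) + (-2)·(13/2−(-34/7))) = ½·(50/7 + 37/7 − 159/7) = -36/7, so the Q-coordinate is 1/7.
[PQS] = ½·(1·(1−(-34/7)) + 4·(-34/7−(13/2)) + (-2/7)·(13/2−1)) = ½·(41/7 − 318/7 − 11/7) = -144/7, so the R-coordinate is 4/7.
Check: 2/7 + 1/7 + 4/7 = 1.

(2/7, 1/7, 4/7)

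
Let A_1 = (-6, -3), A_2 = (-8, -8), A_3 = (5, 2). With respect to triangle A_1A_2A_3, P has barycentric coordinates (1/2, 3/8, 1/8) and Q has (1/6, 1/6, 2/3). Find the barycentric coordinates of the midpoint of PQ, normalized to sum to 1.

Since both coordinate triples sum to 1, the midpoint's barycentrics are the componentwise average.
(1/2+1/6)/2 = 1/3; similarly 13/48 and 19/48.

(1/3, 13/48, 19/48)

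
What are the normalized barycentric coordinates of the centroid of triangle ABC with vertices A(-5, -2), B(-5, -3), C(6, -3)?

(1/3, 1/3, 1/3)

The centroid is the average of the vertices, so each weight is 1/3.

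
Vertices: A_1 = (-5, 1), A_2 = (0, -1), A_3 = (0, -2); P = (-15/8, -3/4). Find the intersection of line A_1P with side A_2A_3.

Barycentric coordinates of P with respect to A_1A_2A_3: (3/8, 1/8, 1/2).
On side A_2A_3 the A_1-coordinate is zero; dropping P's A_1-weight 3/8 and renormalizing the remaining 1/8 : 1/2 gives weights 1/5, 4/5 on A_2, A_3.
Q = (1/5)·(0, -1) + (4/5)·(0, -2) = (0, -9/5).

(0, -9/5)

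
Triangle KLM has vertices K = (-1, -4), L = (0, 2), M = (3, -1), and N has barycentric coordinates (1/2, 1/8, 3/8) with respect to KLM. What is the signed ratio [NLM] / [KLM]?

The signed ratio [NLM]/[KLM] equals the barycentric coordinate of N at vertex K, which is 1/2.

1/2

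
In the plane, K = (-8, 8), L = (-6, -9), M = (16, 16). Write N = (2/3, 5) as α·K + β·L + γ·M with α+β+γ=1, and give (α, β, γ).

(1/3, 1/3, 1/3)

Signed area of the reference triangle: [KLM] = ½·((-8)·(-9−16) + (-6)·(16−8) + 16·(8−(-9))) = ½·(200 − 48 + 272) = 212.
[NLM] = ½·((2/3)·(-9−16) + (-6)·(16−5) + 16·(5−(-9))) = ½·(-50/3 − 66 + 224) = 212/3, so the K-coordinate is (212/3)/212 = 1/3.
[KNM] = ½·((-8)·(5−16) + (2/3)·(16−8) + 16·(8−5)) = ½·(88 + 16/3 + 48) = 212/3, so the L-coordinate is 1/3.
[KLN] = ½·((-8)·(-9−5) + (-6)·(5−8) + (2/3)·(8−(-9))) = ½·(112 + 18 + 34/3) = 212/3, so the M-coordinate is 1/3.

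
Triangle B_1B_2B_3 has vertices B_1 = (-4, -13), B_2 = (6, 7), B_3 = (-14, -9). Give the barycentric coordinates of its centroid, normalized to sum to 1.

The centroid is the average of the vertices, so each weight is 1/3.

(1/3, 1/3, 1/3)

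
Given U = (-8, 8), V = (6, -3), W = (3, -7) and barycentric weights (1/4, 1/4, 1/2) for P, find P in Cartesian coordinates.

P = (1/4)·U + (1/4)·V + (1/2)·W.
x-coordinate: (1/4)·(-8) + (1/4)·6 + (1/2)·3 = 1.
y-coordinate: (1/4)·8 + (1/4)·(-3) + (1/2)·(-7) = -9/4.

(1, -9/4)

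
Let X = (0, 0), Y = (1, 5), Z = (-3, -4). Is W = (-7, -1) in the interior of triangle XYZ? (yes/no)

Barycentric coordinates of W: (-48/11, 25/11, 34/11).
The three coordinates are negative, positive, positive; a point is interior exactly when all three are positive.

no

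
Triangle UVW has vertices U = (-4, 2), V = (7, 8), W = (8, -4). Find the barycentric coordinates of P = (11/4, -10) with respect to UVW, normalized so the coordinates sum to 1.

Signed area of the reference triangle: [UVW] = ½·((-4)·(8−(-4)) + 7·(-4−2) + 8·(2−8)) = ½·(-48 − 42 − 48) = -69.
[PVW] = ½·((11/4)·(8−(-4)) + 7·(-4−(-10)) + 8·(-10−8)) = ½·(33 + 42 − 144) = -69/2, so the U-coordinate is (-69/2)/(-69) = 1/2.
[UPW] = ½·((-4)·(-10−(-4)) + (11/4)·(-4−2) + 8·(2−(-10))) = ½·(24 − 33/2 + 96) = 207/4, so the V-coordinate is -3/4.
[UVP] = ½·((-4)·(8−(-10)) + 7·(-10−2) + (11/4)·(2−8)) = ½·(-72 − 84 − 33/2) = -345/4, so the W-coordinate is 5/4.
Check: 1/2 − 3/4 + 5/4 = 1.

(1/2, -3/4, 5/4)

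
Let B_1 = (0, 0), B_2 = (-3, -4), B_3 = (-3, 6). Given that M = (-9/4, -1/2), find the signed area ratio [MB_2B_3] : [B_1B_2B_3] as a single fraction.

1/4

[B_1B_2B_3] = ½·(0·(-4−6) + (-3)·(6−0) + (-3)·(0−(-4))) = ½·(0 − 18 − 12) = -15.
[MB_2B_3] = ½·((-9/4)·(-4−6) + (-3)·(6−(-1/2)) + (-3)·(-1/2−(-4))) = ½·(45/2 − 39/2 − 21/2) = -15/4, so the ratio is (-15/4)/(-15) = 1/4.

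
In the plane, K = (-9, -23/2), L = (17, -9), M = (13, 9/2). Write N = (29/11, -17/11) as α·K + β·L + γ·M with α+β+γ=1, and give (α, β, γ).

(5/11, -1/11, 7/11)

Signed area of the reference triangle: [KLM] = ½·((-9)·(-9−(9/2)) + 17·(9/2−(-23/2)) + 13·(-23/2−(-9))) = ½·(243/2 + 272 − 65/2) = 361/2.
[NLM] = ½·((29/11)·(-9−(9/2)) + 17·(9/2−(-17/11)) + 13·(-17/11−(-9))) = ½·(-783/22 + 2261/22 + 1066/11) = 1805/22, so the K-coordinate is (1805/22)/(361/2) = 5/11.
[KNM] = ½·((-9)·(-17/11−(9/2)) + (29/11)·(9/2−(-23/2)) + 13·(-23/2−(-17/11))) = ½·(1197/22 + 464/11 − 2847/22) = -361/22, so the L-coordinate is -1/11.
[KLN] = ½·((-9)·(-9−(-17/11)) + 17·(-17/11−(-23/2)) + (29/11)·(-23/2−(-9))) = ½·(738/11 + 3723/22 − 145/22) = 2527/22, so the M-coordinate is 7/11.
Check: 5/11 − 1/11 + 7/11 = 1.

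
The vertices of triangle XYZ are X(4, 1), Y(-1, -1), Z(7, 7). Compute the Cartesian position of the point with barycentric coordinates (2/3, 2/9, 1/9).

W = (2/3)·X + (2/9)·Y + (1/9)·Z.
x-coordinate: (2/3)·4 + (2/9)·(-1) + (1/9)·7 = 29/9.
y-coordinate: (2/3)·1 + (2/9)·(-1) + (1/9)·7 = 11/9.

(29/9, 11/9)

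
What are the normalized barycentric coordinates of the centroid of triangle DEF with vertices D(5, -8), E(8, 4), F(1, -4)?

(1/3, 1/3, 1/3)

The centroid is the average of the vertices, so each weight is 1/3.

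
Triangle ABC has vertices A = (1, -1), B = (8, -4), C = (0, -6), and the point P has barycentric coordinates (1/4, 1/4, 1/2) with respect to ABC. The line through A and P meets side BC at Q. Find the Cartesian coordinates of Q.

Line AP meets BC where the A-coordinate vanishes; zeroing P's A-weight and renormalizing leaves B, C-weights 1/4 : 1/2 → (1/3, 2/3).
So Q = (1/3)·B + (2/3)·C = (8/3, -16/3).

(8/3, -16/3)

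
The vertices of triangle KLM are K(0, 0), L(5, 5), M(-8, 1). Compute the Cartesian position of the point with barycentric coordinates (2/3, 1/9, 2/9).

(-11/9, 7/9)

N = (2/3)·K + (1/9)·L + (2/9)·M.
x-coordinate: (2/3)·0 + (1/9)·5 + (2/9)·(-8) = -11/9.
y-coordinate: (2/3)·0 + (1/9)·5 + (2/9)·1 = 7/9.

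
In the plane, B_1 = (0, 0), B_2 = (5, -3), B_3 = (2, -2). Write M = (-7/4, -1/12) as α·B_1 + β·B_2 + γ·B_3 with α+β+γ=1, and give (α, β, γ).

(1/2, -11/12, 17/12)

Signed area of the reference triangle: [B_1B_2B_3] = ½·(0·(-3−(-2)) + 5·(-2−0) + 2·(0−(-3))) = ½·(0 − 10 + 6) = -2.
[MB_2B_3] = ½·((-7/4)·(-3−(-2)) + 5·(-2−(-1/12)) + 2·(-1/12−(-3))) = ½·(7/4 − 115/12 + 35/6) = -1, so the B_1-coordinate is (-1)/(-2) = 1/2.
[B_1MB_3] = ½·(0·(-1/12−(-2)) + (-7/4)·(-2−0) + 2·(0−(-1/12))) = ½·(0 + 7/2 + 1/6) = 11/6, so the B_2-coordinate is -11/12.
[B_1B_2M] = ½·(0·(-3−(-1/12)) + 5·(-1/12−0) + (-7/4)·(0−(-3))) = ½·(0 − 5/12 − 21/4) = -17/6, so the B_3-coordinate is 17/12.
Check: 1/2 − 11/12 + 17/12 = 1.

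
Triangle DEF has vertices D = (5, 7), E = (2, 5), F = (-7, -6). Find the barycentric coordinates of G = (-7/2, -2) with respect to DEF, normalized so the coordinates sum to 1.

(1/6, 1/6, 2/3)

Signed area of the reference triangle: [DEF] = ½·(5·(5−(-6)) + 2·(-6−7) + (-7)·(7−5)) = ½·(55 − 26 − 14) = 15/2.
[GEF] = ½·((-7/2)·(5−(-6)) + 2·(-6−(-2)) + (-7)·(-2−5)) = ½·(-77/2 − 8 + 49) = 5/4, so the D-coordinate is (5/4)/(15/2) = 1/6.
[DGF] = ½·(5·(-2−(-6)) + (-7/2)·(-6−7) + (-7)·(7−(-2))) = ½·(20 + 91/2 − 63) = 5/4, so the E-coordinate is 1/6.
[DEG] = ½·(5·(5−(-2)) + 2·(-2−7) + (-7/2)·(7−5)) = ½·(35 − 18 − 7) = 5, so the F-coordinate is 2/3.
Check: 1/6 + 1/6 + 2/3 = 1.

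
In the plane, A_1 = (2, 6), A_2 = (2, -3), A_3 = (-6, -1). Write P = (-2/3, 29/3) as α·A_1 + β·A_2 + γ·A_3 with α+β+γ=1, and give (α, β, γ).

Signed area of the reference triangle: [A_1A_2A_3] = ½·(2·(-3−(-1)) + 2·(-1−6) + (-6)·(6−(-3))) = ½·(-4 − 14 − 54) = -36.
[PA_2A_3] = ½·((-2/3)·(-3−(-1)) + 2·(-1−(29/3)) + (-6)·(29/3−(-3))) = ½·(4/3 − 64/3 − 76) = -48, so the A_1-coordinate is (-48)/(-36) = 4/3.
[A_1PA_3] = ½·(2·(29/3−(-1)) + (-2/3)·(-1−6) + (-6)·(6−(29/3))) = ½·(64/3 + 14/3 + 22) = 24, so the A_2-coordinate is -2/3.
[A_1A_2P] = ½·(2·(-3−(29/3)) + 2·(29/3−6) + (-2/3)·(6−(-3))) = ½·(-76/3 + 22/3 − 6) = -12, so the A_3-coordinate is 1/3.
Check: 4/3 − 2/3 + 1/3 = 1.

(4/3, -2/3, 1/3)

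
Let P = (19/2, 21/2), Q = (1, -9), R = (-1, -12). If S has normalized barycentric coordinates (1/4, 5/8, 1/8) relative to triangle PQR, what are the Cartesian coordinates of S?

S = (1/4)·P + (5/8)·Q + (1/8)·R.
x-coordinate: (1/4)·(19/2) + (5/8)·1 + (1/8)·(-1) = 23/8.
y-coordinate: (1/4)·(21/2) + (5/8)·(-9) + (1/8)·(-12) = -9/2.

(23/8, -9/2)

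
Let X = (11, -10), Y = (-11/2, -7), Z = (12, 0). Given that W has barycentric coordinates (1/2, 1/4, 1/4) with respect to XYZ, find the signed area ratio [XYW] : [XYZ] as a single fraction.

1/4

The signed ratio [XYW]/[XYZ] equals the barycentric coordinate of W at vertex Z, which is 1/4.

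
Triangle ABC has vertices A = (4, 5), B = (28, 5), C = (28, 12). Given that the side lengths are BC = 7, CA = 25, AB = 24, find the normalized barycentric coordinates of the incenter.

The incenter has barycentric coordinates proportional to the opposite side lengths: (7 : 25 : 24).
Normalizing by 7+25+24 = 56 gives (1/8, 25/56, 3/7).

(1/8, 25/56, 3/7)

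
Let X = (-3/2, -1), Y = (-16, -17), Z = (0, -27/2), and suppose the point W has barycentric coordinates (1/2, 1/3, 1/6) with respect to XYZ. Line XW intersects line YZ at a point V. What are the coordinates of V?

(-32/3, -95/6)

Line XW meets YZ where the X-coordinate vanishes; zeroing W's X-weight and renormalizing leaves Y, Z-weights 1/3 : 1/6 → (2/3, 1/3).
So V = (2/3)·Y + (1/3)·Z = (-32/3, -95/6).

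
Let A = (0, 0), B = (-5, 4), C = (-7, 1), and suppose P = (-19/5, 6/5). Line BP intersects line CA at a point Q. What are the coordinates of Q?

Barycentric coordinates of P with respect to ABC: (2/5, 1/5, 2/5).
On side CA the B-coordinate is zero; dropping P's B-weight 1/5 and renormalizing the remaining 2/5 : 2/5 gives weights 1/2, 1/2 on C, A.
Q = (1/2)·(-7, 1) + (1/2)·(0, 0) = (-7/2, 1/2).

(-7/2, 1/2)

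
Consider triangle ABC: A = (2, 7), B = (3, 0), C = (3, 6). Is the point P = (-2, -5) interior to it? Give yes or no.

Barycentric coordinates of P: (5, 8/3, -20/3).
The three coordinates are positive, positive, negative; a point is interior exactly when all three are positive.

no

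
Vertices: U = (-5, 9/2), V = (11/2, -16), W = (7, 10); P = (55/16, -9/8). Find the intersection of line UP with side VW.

Barycentric coordinates of P with respect to UVW: (1/4, 3/8, 3/8).
On side VW the U-coordinate is zero; dropping P's U-weight 1/4 and renormalizing the remaining 3/8 : 3/8 gives weights 1/2, 1/2 on V, W.
Q = (1/2)·(11/2, -16) + (1/2)·(7, 10) = (25/4, -3).

(25/4, -3)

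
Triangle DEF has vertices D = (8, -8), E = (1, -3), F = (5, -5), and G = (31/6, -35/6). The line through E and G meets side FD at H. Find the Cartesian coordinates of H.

Barycentric coordinates of G with respect to DEF: (1/2, 1/3, 1/6).
On side FD the E-coordinate is zero; dropping G's E-weight 1/3 and renormalizing the remaining 1/6 : 1/2 gives weights 1/4, 3/4 on F, D.
H = (1/4)·(5, -5) + (3/4)·(8, -8) = (29/4, -29/4).

(29/4, -29/4)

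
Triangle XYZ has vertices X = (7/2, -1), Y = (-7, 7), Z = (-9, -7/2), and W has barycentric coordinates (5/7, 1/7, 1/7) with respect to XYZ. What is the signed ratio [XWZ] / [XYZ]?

1/7

The signed ratio [XWZ]/[XYZ] equals the barycentric coordinate of W at vertex Y, which is 1/7.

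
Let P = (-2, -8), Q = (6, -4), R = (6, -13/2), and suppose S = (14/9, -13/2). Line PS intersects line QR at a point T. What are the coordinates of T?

(6, -37/8)

Barycentric coordinates of S with respect to PQR: (5/9, 1/3, 1/9).
On side QR the P-coordinate is zero; dropping S's P-weight 5/9 and renormalizing the remaining 1/3 : 1/9 gives weights 3/4, 1/4 on Q, R.
T = (3/4)·(6, -4) + (1/4)·(6, -13/2) = (6, -37/8).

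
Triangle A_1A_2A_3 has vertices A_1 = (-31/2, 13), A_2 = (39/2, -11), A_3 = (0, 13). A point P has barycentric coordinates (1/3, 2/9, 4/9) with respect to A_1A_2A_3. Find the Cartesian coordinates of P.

(-5/6, 23/3)

P = (1/3)·A_1 + (2/9)·A_2 + (4/9)·A_3.
x-coordinate: (1/3)·(-31/2) + (2/9)·(39/2) + (4/9)·0 = -5/6.
y-coordinate: (1/3)·13 + (2/9)·(-11) + (4/9)·13 = 23/3.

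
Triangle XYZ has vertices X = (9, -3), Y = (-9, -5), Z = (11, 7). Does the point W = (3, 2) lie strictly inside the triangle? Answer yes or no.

yes

Barycentric coordinates of W: (1/44, 35/88, 51/88).
The three coordinates are positive, positive, positive; a point is interior exactly when all three are positive.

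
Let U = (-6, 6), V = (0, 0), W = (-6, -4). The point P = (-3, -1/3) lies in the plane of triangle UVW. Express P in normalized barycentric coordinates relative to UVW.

Signed area of the reference triangle: [UVW] = ½·((-6)·(0−(-4)) + 0·(-4−6) + (-6)·(6−0)) = ½·(-24 + 0 − 36) = -30.
[PVW] = ½·((-3)·(0−(-4)) + 0·(-4−(-1/3)) + (-6)·(-1/3−0)) = ½·(-12 + 0 + 2) = -5, so the U-coordinate is (-5)/(-30) = 1/6.
[UPW] = ½·((-6)·(-1/3−(-4)) + (-3)·(-4−6) + (-6)·(6−(-1/3))) = ½·(-22 + 30 − 38) = -15, so the V-coordinate is 1/2.
[UVP] = ½·((-6)·(0−(-1/3)) + 0·(-1/3−6) + (-3)·(6−0)) = ½·(-2 + 0 − 18) = -10, so the W-coordinate is 1/3.
Check: 1/6 + 1/2 + 1/3 = 1.

(1/6, 1/2, 1/3)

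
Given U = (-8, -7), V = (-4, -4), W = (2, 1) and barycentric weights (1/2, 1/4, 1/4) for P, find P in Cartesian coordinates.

(-9/2, -17/4)

P = (1/2)·U + (1/4)·V + (1/4)·W.
x-coordinate: (1/2)·(-8) + (1/4)·(-4) + (1/4)·2 = -9/2.
y-coordinate: (1/2)·(-7) + (1/4)·(-4) + (1/4)·1 = -17/4.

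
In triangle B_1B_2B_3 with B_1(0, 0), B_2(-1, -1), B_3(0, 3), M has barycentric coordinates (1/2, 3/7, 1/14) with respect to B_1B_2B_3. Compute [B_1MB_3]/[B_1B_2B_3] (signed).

The signed ratio [B_1MB_3]/[B_1B_2B_3] equals the barycentric coordinate of M at vertex B_2, which is 3/7.

3/7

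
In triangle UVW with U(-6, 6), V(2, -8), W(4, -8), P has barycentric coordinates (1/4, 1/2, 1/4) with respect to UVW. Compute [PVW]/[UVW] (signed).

1/4

The signed ratio [PVW]/[UVW] equals the barycentric coordinate of P at vertex U, which is 1/4.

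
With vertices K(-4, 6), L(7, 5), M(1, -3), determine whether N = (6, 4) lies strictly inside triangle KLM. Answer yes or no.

yes

Barycentric coordinates of N: (1/47, 40/47, 6/47).
The three coordinates are positive, positive, positive; a point is interior exactly when all three are positive.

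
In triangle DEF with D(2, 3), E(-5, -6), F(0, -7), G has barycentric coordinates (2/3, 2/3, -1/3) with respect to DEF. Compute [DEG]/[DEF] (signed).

The signed ratio [DEG]/[DEF] equals the barycentric coordinate of G at vertex F, which is -1/3.

-1/3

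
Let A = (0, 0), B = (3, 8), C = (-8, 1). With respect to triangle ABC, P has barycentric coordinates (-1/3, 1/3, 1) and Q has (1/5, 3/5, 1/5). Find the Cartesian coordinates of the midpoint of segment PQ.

(-17/5, 13/3)

Barycentric coordinates of the midpoint are the average: (-1/15, 7/15, 3/5).
Converting: (-1/15)·A + (7/15)·B + (3/5)·C = (-17/5, 13/3).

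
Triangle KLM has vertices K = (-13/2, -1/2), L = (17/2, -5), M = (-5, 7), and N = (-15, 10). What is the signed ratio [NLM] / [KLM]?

2/3

[KLM] = ½·((-13/2)·(-5−7) + (17/2)·(7−(-1/2)) + (-5)·(-1/2−(-5))) = ½·(78 + 255/4 − 45/2) = 477/8.
[NLM] = ½·((-15)·(-5−7) + (17/2)·(7−10) + (-5)·(10−(-5))) = ½·(180 − 51/2 − 75) = 159/4, so the ratio is (159/4)/(477/8) = 2/3.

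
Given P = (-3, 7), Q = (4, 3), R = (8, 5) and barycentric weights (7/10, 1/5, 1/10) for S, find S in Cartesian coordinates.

(-1/2, 6)

S = (7/10)·P + (1/5)·Q + (1/10)·R.
x-coordinate: (7/10)·(-3) + (1/5)·4 + (1/10)·8 = -1/2.
y-coordinate: (7/10)·7 + (1/5)·3 + (1/10)·5 = 6.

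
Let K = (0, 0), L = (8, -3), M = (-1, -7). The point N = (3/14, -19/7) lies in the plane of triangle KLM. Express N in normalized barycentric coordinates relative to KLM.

Signed area of the reference triangle: [KLM] = ½·(0·(-3−(-7)) + 8·(-7−0) + (-1)·(0−(-3))) = ½·(0 − 56 − 3) = -59/2.
[NLM] = ½·((3/14)·(-3−(-7)) + 8·(-7−(-19/7)) + (-1)·(-19/7−(-3))) = ½·(6/7 − 240/7 − 2/7) = -118/7, so the K-coordinate is (-118/7)/(-59/2) = 4/7.
[KNM] = ½·(0·(-19/7−(-7)) + (3/14)·(-7−0) + (-1)·(0−(-19/7))) = ½·(0 − 3/2 − 19/7) = -59/28, so the L-coordinate is 1/14.
[KLN] = ½·(0·(-3−(-19/7)) + 8·(-19/7−0) + (3/14)·(0−(-3))) = ½·(0 − 152/7 + 9/14) = -295/28, so the M-coordinate is 5/14.
Check: 4/7 + 1/14 + 5/14 = 1.

(4/7, 1/14, 5/14)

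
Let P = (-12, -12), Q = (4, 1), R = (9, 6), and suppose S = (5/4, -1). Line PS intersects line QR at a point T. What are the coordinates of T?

(17/3, 8/3)

Barycentric coordinates of S with respect to PQR: (1/4, 1/2, 1/4).
On side QR the P-coordinate is zero; dropping S's P-weight 1/4 and renormalizing the remaining 1/2 : 1/4 gives weights 2/3, 1/3 on Q, R.
T = (2/3)·(4, 1) + (1/3)·(9, 6) = (17/3, 8/3).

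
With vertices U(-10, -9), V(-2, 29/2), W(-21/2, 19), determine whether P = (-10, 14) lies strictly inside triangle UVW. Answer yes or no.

Barycentric coordinates of P: (7/41, 2/41, 32/41).
The three coordinates are positive, positive, positive; a point is interior exactly when all three are positive.

yes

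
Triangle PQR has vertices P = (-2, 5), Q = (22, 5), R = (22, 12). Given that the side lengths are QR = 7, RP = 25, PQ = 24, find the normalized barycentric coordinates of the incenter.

(1/8, 25/56, 3/7)

The incenter has barycentric coordinates proportional to the opposite side lengths: (7 : 25 : 24).
Normalizing by 7+25+24 = 56 gives (1/8, 25/56, 3/7).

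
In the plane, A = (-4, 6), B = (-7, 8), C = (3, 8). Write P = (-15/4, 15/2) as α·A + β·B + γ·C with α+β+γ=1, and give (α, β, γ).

(1/4, 1/2, 1/4)

Signed area of the reference triangle: [ABC] = ½·((-4)·(8−8) + (-7)·(8−6) + 3·(6−8)) = ½·(0 − 14 − 6) = -10.
[PBC] = ½·((-15/4)·(8−8) + (-7)·(8−(15/2)) + 3·(15/2−8)) = ½·(0 − 7/2 − 3/2) = -5/2, so the A-coordinate is (-5/2)/(-10) = 1/4.
[APC] = ½·((-4)·(15/2−8) + (-15/4)·(8−6) + 3·(6−(15/2))) = ½·(2 − 15/2 − 9/2) = -5, so the B-coordinate is 1/2.
[ABP] = ½·((-4)·(8−(15/2)) + (-7)·(15/2−6) + (-15/4)·(6−8)) = ½·(-2 − 21/2 + 15/2) = -5/2, so the C-coordinate is 1/4.
Check: 1/4 + 1/2 + 1/4 = 1.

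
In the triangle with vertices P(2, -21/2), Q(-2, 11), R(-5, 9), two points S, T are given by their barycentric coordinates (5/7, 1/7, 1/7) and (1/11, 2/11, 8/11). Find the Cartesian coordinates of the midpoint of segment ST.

(-261/154, 227/154)

Barycentric coordinates of the midpoint are the average: (31/77, 25/154, 67/154).
Converting: (31/77)·P + (25/154)·Q + (67/154)·R = (-261/154, 227/154).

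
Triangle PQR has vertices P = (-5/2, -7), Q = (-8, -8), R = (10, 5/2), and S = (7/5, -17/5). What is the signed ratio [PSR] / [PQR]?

1/5

[PQR] = ½·((-5/2)·(-8−(5/2)) + (-8)·(5/2−(-7)) + 10·(-7−(-8))) = ½·(105/4 − 76 + 10) = -159/8.
[PSR] = ½·((-5/2)·(-17/5−(5/2)) + (7/5)·(5/2−(-7)) + 10·(-7−(-17/5))) = ½·(59/4 + 133/10 − 36) = -159/40, so the ratio is (-159/40)/(-159/8) = 1/5.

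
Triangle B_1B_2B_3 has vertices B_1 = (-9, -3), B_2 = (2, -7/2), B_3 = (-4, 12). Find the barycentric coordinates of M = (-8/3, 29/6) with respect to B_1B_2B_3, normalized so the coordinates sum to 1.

(2/15, 1/3, 8/15)

Signed area of the reference triangle: [B_1B_2B_3] = ½·((-9)·(-7/2−12) + 2·(12−(-3)) + (-4)·(-3−(-7/2))) = ½·(279/2 + 30 − 2) = 335/4.
[MB_2B_3] = ½·((-8/3)·(-7/2−12) + 2·(12−(29/6)) + (-4)·(29/6−(-7/2))) = ½·(124/3 + 43/3 − 100/3) = 67/6, so the B_1-coordinate is (67/6)/(335/4) = 2/15.
[B_1MB_3] = ½·((-9)·(29/6−12) + (-8/3)·(12−(-3)) + (-4)·(-3−(29/6))) = ½·(129/2 − 40 + 94/3) = 335/12, so the B_2-coordinate is 1/3.
[B_1B_2M] = ½·((-9)·(-7/2−(29/6)) + 2·(29/6−(-3)) + (-8/3)·(-3−(-7/2))) = ½·(75 + 47/3 − 4/3) = 134/3, so the B_3-coordinate is 8/15.
Check: 2/15 + 1/3 + 8/15 = 1.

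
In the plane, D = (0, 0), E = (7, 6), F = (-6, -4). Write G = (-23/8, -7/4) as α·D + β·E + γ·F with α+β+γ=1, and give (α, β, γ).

Signed area of the reference triangle: [DEF] = ½·(0·(6−(-4)) + 7·(-4−0) + (-6)·(0−6)) = ½·(0 − 28 + 36) = 4.
[GEF] = ½·((-23/8)·(6−(-4)) + 7·(-4−(-7/4)) + (-6)·(-7/4−6)) = ½·(-115/4 − 63/4 + 93/2) = 1, so the D-coordinate is 1/4 = 1/4.
[DGF] = ½·(0·(-7/4−(-4)) + (-23/8)·(-4−0) + (-6)·(0−(-7/4))) = ½·(0 + 23/2 − 21/2) = 1/2, so the E-coordinate is 1/8.
[DEG] = ½·(0·(6−(-7/4)) + 7·(-7/4−0) + (-23/8)·(0−6)) = ½·(0 − 49/4 + 69/4) = 5/2, so the F-coordinate is 5/8.

(1/4, 1/8, 5/8)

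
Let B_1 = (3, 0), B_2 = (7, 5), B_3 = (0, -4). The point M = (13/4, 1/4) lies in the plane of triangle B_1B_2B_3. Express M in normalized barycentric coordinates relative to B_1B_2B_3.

(1/2, 1/4, 1/4)

Signed area of the reference triangle: [B_1B_2B_3] = ½·(3·(5−(-4)) + 7·(-4−0) + 0·(0−5)) = ½·(27 − 28 + 0) = -1/2.
[MB_2B_3] = ½·((13/4)·(5−(-4)) + 7·(-4−(1/4)) + 0·(1/4−5)) = ½·(117/4 − 119/4 + 0) = -1/4, so the B_1-coordinate is (-1/4)/(-1/2) = 1/2.
[B_1MB_3] = ½·(3·(1/4−(-4)) + (13/4)·(-4−0) + 0·(0−(1/4))) = ½·(51/4 − 13 + 0) = -1/8, so the B_2-coordinate is 1/4.
[B_1B_2M] = ½·(3·(5−(1/4)) + 7·(1/4−0) + (13/4)·(0−5)) = ½·(57/4 + 7/4 − 65/4) = -1/8, so the B_3-coordinate is 1/4.
Check: 1/2 + 1/4 + 1/4 = 1.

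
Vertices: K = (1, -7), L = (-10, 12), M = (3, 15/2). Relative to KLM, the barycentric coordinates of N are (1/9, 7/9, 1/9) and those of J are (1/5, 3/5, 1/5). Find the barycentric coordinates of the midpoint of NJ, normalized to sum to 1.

(7/45, 31/45, 7/45)

Since both coordinate triples sum to 1, the midpoint's barycentrics are the componentwise average.
(1/9+1/5)/2 = 7/45; similarly 31/45 and 7/45.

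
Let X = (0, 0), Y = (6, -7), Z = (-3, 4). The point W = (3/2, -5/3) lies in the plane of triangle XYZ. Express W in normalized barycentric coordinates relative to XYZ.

(1/2, 1/3, 1/6)

Signed area of the reference triangle: [XYZ] = ½·(0·(-7−4) + 6·(4−0) + (-3)·(0−(-7))) = ½·(0 + 24 − 21) = 3/2.
[WYZ] = ½·((3/2)·(-7−4) + 6·(4−(-5/3)) + (-3)·(-5/3−(-7))) = ½·(-33/2 + 34 − 16) = 3/4, so the X-coordinate is (3/4)/(3/2) = 1/2.
[XWZ] = ½·(0·(-5/3−4) + (3/2)·(4−0) + (-3)·(0−(-5/3))) = ½·(0 + 6 − 5) = 1/2, so the Y-coordinate is 1/3.
[XYW] = ½·(0·(-7−(-5/3)) + 6·(-5/3−0) + (3/2)·(0−(-7))) = ½·(0 − 10 + 21/2) = 1/4, so the Z-coordinate is 1/6.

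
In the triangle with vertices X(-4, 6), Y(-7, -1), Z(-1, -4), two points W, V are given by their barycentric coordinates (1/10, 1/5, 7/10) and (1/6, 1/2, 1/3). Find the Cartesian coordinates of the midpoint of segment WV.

(-7/2, -97/60)

Barycentric coordinates of the midpoint are the average: (2/15, 7/20, 31/60).
Converting: (2/15)·X + (7/20)·Y + (31/60)·Z = (-7/2, -97/60).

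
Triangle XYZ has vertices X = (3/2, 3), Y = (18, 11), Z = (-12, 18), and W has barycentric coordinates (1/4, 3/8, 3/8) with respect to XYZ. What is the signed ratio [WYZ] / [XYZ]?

The signed ratio [WYZ]/[XYZ] equals the barycentric coordinate of W at vertex X, which is 1/4.

1/4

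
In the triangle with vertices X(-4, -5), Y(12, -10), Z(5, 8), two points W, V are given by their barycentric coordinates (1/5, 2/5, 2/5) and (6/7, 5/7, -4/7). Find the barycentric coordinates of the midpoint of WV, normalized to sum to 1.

Since both coordinate triples sum to 1, the midpoint's barycentrics are the componentwise average.
(1/5+6/7)/2 = 37/70; similarly 39/70 and -3/35.

(37/70, 39/70, -3/35)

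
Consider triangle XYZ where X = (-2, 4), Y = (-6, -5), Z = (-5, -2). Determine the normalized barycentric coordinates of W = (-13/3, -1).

(1/3, 1/3, 1/3)

Signed area of the reference triangle: [XYZ] = ½·((-2)·(-5−(-2)) + (-6)·(-2−4) + (-5)·(4−(-5))) = ½·(6 + 36 − 45) = -3/2.
[WYZ] = ½·((-13/3)·(-5−(-2)) + (-6)·(-2−(-1)) + (-5)·(-1−(-5))) = ½·(13 + 6 − 20) = -1/2, so the X-coordinate is (-1/2)/(-3/2) = 1/3.
[XWZ] = ½·((-2)·(-1−(-2)) + (-13/3)·(-2−4) + (-5)·(4−(-1))) = ½·(-2 + 26 − 25) = -1/2, so the Y-coordinate is 1/3.
[XYW] = ½·((-2)·(-5−(-1)) + (-6)·(-1−4) + (-13/3)·(4−(-5))) = ½·(8 + 30 − 39) = -1/2, so the Z-coordinate is 1/3.
Check: 1/3 + 1/3 + 1/3 = 1.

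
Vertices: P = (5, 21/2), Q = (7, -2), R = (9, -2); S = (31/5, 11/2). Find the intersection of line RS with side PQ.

(11/2, 59/8)

Barycentric coordinates of S with respect to PQR: (3/5, 1/5, 1/5).
On side PQ the R-coordinate is zero; dropping S's R-weight 1/5 and renormalizing the remaining 3/5 : 1/5 gives weights 3/4, 1/4 on P, Q.
T = (3/4)·(5, 21/2) + (1/4)·(7, -2) = (11/2, 59/8).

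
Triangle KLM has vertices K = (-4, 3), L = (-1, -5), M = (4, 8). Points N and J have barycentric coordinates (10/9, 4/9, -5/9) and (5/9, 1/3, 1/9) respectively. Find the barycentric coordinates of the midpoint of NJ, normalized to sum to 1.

(5/6, 7/18, -2/9)

Since both coordinate triples sum to 1, the midpoint's barycentrics are the componentwise average.
(10/9+5/9)/2 = 5/6; similarly 7/18 and -2/9.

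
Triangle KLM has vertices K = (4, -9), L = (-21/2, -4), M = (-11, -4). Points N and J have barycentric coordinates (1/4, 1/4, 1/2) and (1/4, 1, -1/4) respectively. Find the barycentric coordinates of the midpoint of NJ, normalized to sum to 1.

(1/4, 5/8, 1/8)

Since both coordinate triples sum to 1, the midpoint's barycentrics are the componentwise average.
(1/4+1/4)/2 = 1/4; similarly 5/8 and 1/8.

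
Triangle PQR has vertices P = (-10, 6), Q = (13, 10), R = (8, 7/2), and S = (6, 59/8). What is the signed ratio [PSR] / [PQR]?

[PQR] = ½·((-10)·(10−(7/2)) + 13·(7/2−6) + 8·(6−10)) = ½·(-65 − 65/2 − 32) = -259/4.
[PSR] = ½·((-10)·(59/8−(7/2)) + 6·(7/2−6) + 8·(6−(59/8))) = ½·(-155/4 − 15 − 11) = -259/8, so the ratio is (-259/8)/(-259/4) = 1/2.

1/2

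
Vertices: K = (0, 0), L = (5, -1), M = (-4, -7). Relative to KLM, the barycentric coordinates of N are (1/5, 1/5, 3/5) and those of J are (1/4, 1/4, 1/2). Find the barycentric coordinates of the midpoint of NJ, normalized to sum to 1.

(9/40, 9/40, 11/20)

Since both coordinate triples sum to 1, the midpoint's barycentrics are the componentwise average.
(1/5+1/4)/2 = 9/40; similarly 9/40 and 11/20.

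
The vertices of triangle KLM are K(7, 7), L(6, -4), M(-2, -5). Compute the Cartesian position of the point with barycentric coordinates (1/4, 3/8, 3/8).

N = (1/4)·K + (3/8)·L + (3/8)·M.
x-coordinate: (1/4)·7 + (3/8)·6 + (3/8)·(-2) = 13/4.
y-coordinate: (1/4)·7 + (3/8)·(-4) + (3/8)·(-5) = -13/8.

(13/4, -13/8)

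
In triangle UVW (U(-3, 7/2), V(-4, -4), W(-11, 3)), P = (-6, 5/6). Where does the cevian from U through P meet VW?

(-15/2, -1/2)

Barycentric coordinates of P with respect to UVW: (1/3, 1/3, 1/3).
On side VW the U-coordinate is zero; dropping P's U-weight 1/3 and renormalizing the remaining 1/3 : 1/3 gives weights 1/2, 1/2 on V, W.
Q = (1/2)·(-4, -4) + (1/2)·(-11, 3) = (-15/2, -1/2).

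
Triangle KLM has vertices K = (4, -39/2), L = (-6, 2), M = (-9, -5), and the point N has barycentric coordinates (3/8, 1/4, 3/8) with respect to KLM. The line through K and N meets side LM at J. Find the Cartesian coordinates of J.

(-39/5, -11/5)

Line KN meets LM where the K-coordinate vanishes; zeroing N's K-weight and renormalizing leaves L, M-weights 1/4 : 3/8 → (2/5, 3/5).
So J = (2/5)·L + (3/5)·M = (-39/5, -11/5).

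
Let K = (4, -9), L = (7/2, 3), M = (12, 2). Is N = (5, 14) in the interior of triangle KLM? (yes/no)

no

Barycentric coordinates of N: (-190/203, 346/203, 47/203).
The three coordinates are negative, positive, positive; a point is interior exactly when all three are positive.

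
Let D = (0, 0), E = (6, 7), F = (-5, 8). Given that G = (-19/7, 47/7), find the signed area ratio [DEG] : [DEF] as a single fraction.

[DEF] = ½·(0·(7−8) + 6·(8−0) + (-5)·(0−7)) = ½·(0 + 48 + 35) = 83/2.
[DEG] = ½·(0·(7−(47/7)) + 6·(47/7−0) + (-19/7)·(0−7)) = ½·(0 + 282/7 + 19) = 415/14, so the ratio is (415/14)/(83/2) = 5/7.

5/7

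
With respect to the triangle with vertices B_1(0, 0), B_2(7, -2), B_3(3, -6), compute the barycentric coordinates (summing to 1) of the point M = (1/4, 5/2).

(5/4, 1/4, -1/2)

Signed area of the reference triangle: [B_1B_2B_3] = ½·(0·(-2−(-6)) + 7·(-6−0) + 3·(0−(-2))) = ½·(0 − 42 + 6) = -18.
[MB_2B_3] = ½·((1/4)·(-2−(-6)) + 7·(-6−(5/2)) + 3·(5/2−(-2))) = ½·(1 − 119/2 + 27/2) = -45/2, so the B_1-coordinate is (-45/2)/(-18) = 5/4.
[B_1MB_3] = ½·(0·(5/2−(-6)) + (1/4)·(-6−0) + 3·(0−(5/2))) = ½·(0 − 3/2 − 15/2) = -9/2, so the B_2-coordinate is 1/4.
[B_1B_2M] = ½·(0·(-2−(5/2)) + 7·(5/2−0) + (1/4)·(0−(-2))) = ½·(0 + 35/2 + 1/2) = 9, so the B_3-coordinate is -1/2.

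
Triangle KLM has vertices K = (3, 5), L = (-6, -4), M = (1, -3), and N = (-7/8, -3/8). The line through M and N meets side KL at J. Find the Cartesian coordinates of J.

Barycentric coordinates of N with respect to KLM: (3/8, 3/8, 1/4).
On side KL the M-coordinate is zero; dropping N's M-weight 1/4 and renormalizing the remaining 3/8 : 3/8 gives weights 1/2, 1/2 on K, L.
J = (1/2)·(3, 5) + (1/2)·(-6, -4) = (-3/2, 1/2).

(-3/2, 1/2)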